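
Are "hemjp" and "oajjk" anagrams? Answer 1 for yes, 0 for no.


Strings: "hemjp", "oajjk"
Sorted first:  ehjmp
Sorted second: ajjko
Differ at position 0: 'e' vs 'a' => not anagrams

0


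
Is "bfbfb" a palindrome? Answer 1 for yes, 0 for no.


Input: bfbfb
Reversed: bfbfb
  Compare pos 0 ('b') with pos 4 ('b'): match
  Compare pos 1 ('f') with pos 3 ('f'): match
Result: palindrome

1


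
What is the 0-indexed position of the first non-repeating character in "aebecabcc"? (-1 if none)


Input: aebecabcc
Character frequencies:
  'a': 2
  'b': 2
  'c': 3
  'e': 2
Scanning left to right for freq == 1:
  Position 0 ('a'): freq=2, skip
  Position 1 ('e'): freq=2, skip
  Position 2 ('b'): freq=2, skip
  Position 3 ('e'): freq=2, skip
  Position 4 ('c'): freq=3, skip
  Position 5 ('a'): freq=2, skip
  Position 6 ('b'): freq=2, skip
  Position 7 ('c'): freq=3, skip
  Position 8 ('c'): freq=3, skip
  No unique character found => answer = -1

-1


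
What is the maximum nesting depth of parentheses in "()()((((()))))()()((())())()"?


Input: "()()((((()))))()()((())())()"
Tracking depth:
  Position 0 '(': depth becomes 1
  Position 1 ')': depth becomes 0
  Position 2 '(': depth becomes 1
  Position 3 ')': depth becomes 0
  Position 4 '(': depth becomes 1
  Position 5 '(': depth becomes 2
  Position 6 '(': depth becomes 3
  Position 7 '(': depth becomes 4
  Position 8 '(': depth becomes 5
  Position 9 ')': depth becomes 4
  Position 10 ')': depth becomes 3
  Position 11 ')': depth becomes 2
  Position 12 ')': depth becomes 1
  Position 13 ')': depth becomes 0
  Position 14 '(': depth becomes 1
  Position 15 ')': depth becomes 0
  Position 16 '(': depth becomes 1
  Position 17 ')': depth becomes 0
  Position 18 '(': depth becomes 1
  Position 19 '(': depth becomes 2
  Position 20 '(': depth becomes 3
  Position 21 ')': depth becomes 2
  Position 22 ')': depth becomes 1
  Position 23 '(': depth becomes 2
  Position 24 ')': depth becomes 1
  Position 25 ')': depth becomes 0
  Position 26 '(': depth becomes 1
  Position 27 ')': depth becomes 0
Maximum depth reached: 5

5


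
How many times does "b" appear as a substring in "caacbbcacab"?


Searching for "b" in "caacbbcacab"
Scanning each position:
  Position 0: "c" => no
  Position 1: "a" => no
  Position 2: "a" => no
  Position 3: "c" => no
  Position 4: "b" => MATCH
  Position 5: "b" => MATCH
  Position 6: "c" => no
  Position 7: "a" => no
  Position 8: "c" => no
  Position 9: "a" => no
  Position 10: "b" => MATCH
Total occurrences: 3

3


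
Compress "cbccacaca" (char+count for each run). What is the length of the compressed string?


Input: cbccacaca
Runs:
  'c' x 1 => "c1"
  'b' x 1 => "b1"
  'c' x 2 => "c2"
  'a' x 1 => "a1"
  'c' x 1 => "c1"
  'a' x 1 => "a1"
  'c' x 1 => "c1"
  'a' x 1 => "a1"
Compressed: "c1b1c2a1c1a1c1a1"
Compressed length: 16

16


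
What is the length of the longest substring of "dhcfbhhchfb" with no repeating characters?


Input: "dhcfbhhchfb"
Sliding window (track last position of each char):
  Position 0 ('d'): window [0,0] length 1 -- new best
  Position 1 ('h'): window [0,1] length 2 -- new best
  Position 2 ('c'): window [0,2] length 3 -- new best
  Position 3 ('f'): window [0,3] length 4 -- new best
  Position 4 ('b'): window [0,4] length 5 -- new best
  Position 5 ('h'): repeat (last at 1), move window start to 2
  Position 5 ('h'): window [2,5] length 4
  Position 6 ('h'): repeat (last at 5), move window start to 6
  Position 6 ('h'): window [6,6] length 1
  Position 7 ('c'): window [6,7] length 2
  Position 8 ('h'): repeat (last at 6), move window start to 7
  Position 8 ('h'): window [7,8] length 2
  Position 9 ('f'): window [7,9] length 3
  Position 10 ('b'): window [7,10] length 4
Longest substring with no repeats: "dhcfb" with length 5

5


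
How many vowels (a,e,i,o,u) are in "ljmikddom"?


Input: ljmikddom
Checking each character:
  'l' at position 0: consonant
  'j' at position 1: consonant
  'm' at position 2: consonant
  'i' at position 3: vowel (running total: 1)
  'k' at position 4: consonant
  'd' at position 5: consonant
  'd' at position 6: consonant
  'o' at position 7: vowel (running total: 2)
  'm' at position 8: consonant
Total vowels: 2

2


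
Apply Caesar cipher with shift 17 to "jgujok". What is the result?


Caesar cipher: shift "jgujok" by 17
  'j' (pos 9) + 17 = pos 0 = 'a'
  'g' (pos 6) + 17 = pos 23 = 'x'
  'u' (pos 20) + 17 = pos 11 = 'l'
  'j' (pos 9) + 17 = pos 0 = 'a'
  'o' (pos 14) + 17 = pos 5 = 'f'
  'k' (pos 10) + 17 = pos 1 = 'b'
Result: axlafb

axlafb


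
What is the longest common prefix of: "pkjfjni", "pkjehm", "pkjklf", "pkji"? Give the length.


Words: pkjfjni, pkjehm, pkjklf, pkji
  Position 0: all 'p' => match
  Position 1: all 'k' => match
  Position 2: all 'j' => match
  Position 3: ('f', 'e', 'k', 'i') => mismatch, stop
LCP = "pkj" (length 3)

3


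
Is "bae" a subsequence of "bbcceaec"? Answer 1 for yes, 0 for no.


Check if "bae" is a subsequence of "bbcceaec"
Greedy scan:
  Position 0 ('b'): matches sub[0] = 'b'
  Position 1 ('b'): no match needed
  Position 2 ('c'): no match needed
  Position 3 ('c'): no match needed
  Position 4 ('e'): no match needed
  Position 5 ('a'): matches sub[1] = 'a'
  Position 6 ('e'): matches sub[2] = 'e'
  Position 7 ('c'): no match needed
All 3 characters matched => is a subsequence

1


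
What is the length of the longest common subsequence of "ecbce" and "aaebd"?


LCS of "ecbce" and "aaebd"
DP table:
           a    a    e    b    d
      0    0    0    0    0    0
  e   0    0    0    1    1    1
  c   0    0    0    1    1    1
  b   0    0    0    1    2    2
  c   0    0    0    1    2    2
  e   0    0    0    1    2    2
LCS length = dp[5][5] = 2

2


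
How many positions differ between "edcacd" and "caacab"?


Comparing "edcacd" and "caacab" position by position:
  Position 0: 'e' vs 'c' => DIFFER
  Position 1: 'd' vs 'a' => DIFFER
  Position 2: 'c' vs 'a' => DIFFER
  Position 3: 'a' vs 'c' => DIFFER
  Position 4: 'c' vs 'a' => DIFFER
  Position 5: 'd' vs 'b' => DIFFER
Positions that differ: 6

6


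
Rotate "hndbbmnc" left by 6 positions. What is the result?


Input: "hndbbmnc", rotate left by 6
First 6 characters: "hndbbm"
Remaining characters: "nc"
Concatenate remaining + first: "nc" + "hndbbm" = "nchndbbm"

nchndbbm


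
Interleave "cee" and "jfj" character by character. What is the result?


Interleaving "cee" and "jfj":
  Position 0: 'c' from first, 'j' from second => "cj"
  Position 1: 'e' from first, 'f' from second => "ef"
  Position 2: 'e' from first, 'j' from second => "ej"
Result: cjefej

cjefej


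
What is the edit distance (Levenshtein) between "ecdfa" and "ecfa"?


Computing edit distance: "ecdfa" -> "ecfa"
DP table:
           e    c    f    a
      0    1    2    3    4
  e   1    0    1    2    3
  c   2    1    0    1    2
  d   3    2    1    1    2
  f   4    3    2    1    2
  a   5    4    3    2    1
Edit distance = dp[5][4] = 1

1


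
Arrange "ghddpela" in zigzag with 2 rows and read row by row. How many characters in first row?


Zigzag "ghddpela" into 2 rows:
Placing characters:
  'g' => row 0
  'h' => row 1
  'd' => row 0
  'd' => row 1
  'p' => row 0
  'e' => row 1
  'l' => row 0
  'a' => row 1
Rows:
  Row 0: "gdpl"
  Row 1: "hdea"
First row length: 4

4


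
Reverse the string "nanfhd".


Input: nanfhd
Reading characters right to left:
  Position 5: 'd'
  Position 4: 'h'
  Position 3: 'f'
  Position 2: 'n'
  Position 1: 'a'
  Position 0: 'n'
Reversed: dhfnan

dhfnan


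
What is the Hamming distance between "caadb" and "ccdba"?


Comparing "caadb" and "ccdba" position by position:
  Position 0: 'c' vs 'c' => same
  Position 1: 'a' vs 'c' => differ
  Position 2: 'a' vs 'd' => differ
  Position 3: 'd' vs 'b' => differ
  Position 4: 'b' vs 'a' => differ
Total differences (Hamming distance): 4

4


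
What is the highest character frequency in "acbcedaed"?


Input: acbcedaed
Character counts:
  'a': 2
  'b': 1
  'c': 2
  'd': 2
  'e': 2
Maximum frequency: 2

2


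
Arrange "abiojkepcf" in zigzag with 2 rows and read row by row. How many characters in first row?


Zigzag "abiojkepcf" into 2 rows:
Placing characters:
  'a' => row 0
  'b' => row 1
  'i' => row 0
  'o' => row 1
  'j' => row 0
  'k' => row 1
  'e' => row 0
  'p' => row 1
  'c' => row 0
  'f' => row 1
Rows:
  Row 0: "aijec"
  Row 1: "bokpf"
First row length: 5

5


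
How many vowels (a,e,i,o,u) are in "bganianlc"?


Input: bganianlc
Checking each character:
  'b' at position 0: consonant
  'g' at position 1: consonant
  'a' at position 2: vowel (running total: 1)
  'n' at position 3: consonant
  'i' at position 4: vowel (running total: 2)
  'a' at position 5: vowel (running total: 3)
  'n' at position 6: consonant
  'l' at position 7: consonant
  'c' at position 8: consonant
Total vowels: 3

3


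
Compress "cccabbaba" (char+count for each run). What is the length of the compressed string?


Input: cccabbaba
Runs:
  'c' x 3 => "c3"
  'a' x 1 => "a1"
  'b' x 2 => "b2"
  'a' x 1 => "a1"
  'b' x 1 => "b1"
  'a' x 1 => "a1"
Compressed: "c3a1b2a1b1a1"
Compressed length: 12

12


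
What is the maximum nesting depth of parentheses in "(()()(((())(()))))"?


Input: "(()()(((())(()))))"
Tracking depth:
  Position 0 '(': depth becomes 1
  Position 1 '(': depth becomes 2
  Position 2 ')': depth becomes 1
  Position 3 '(': depth becomes 2
  Position 4 ')': depth becomes 1
  Position 5 '(': depth becomes 2
  Position 6 '(': depth becomes 3
  Position 7 '(': depth becomes 4
  Position 8 '(': depth becomes 5
  Position 9 ')': depth becomes 4
  Position 10 ')': depth becomes 3
  Position 11 '(': depth becomes 4
  Position 12 '(': depth becomes 5
  Position 13 ')': depth becomes 4
  Position 14 ')': depth becomes 3
  Position 15 ')': depth becomes 2
  Position 16 ')': depth becomes 1
  Position 17 ')': depth becomes 0
Maximum depth reached: 5

5


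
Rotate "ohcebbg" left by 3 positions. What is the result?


Input: "ohcebbg", rotate left by 3
First 3 characters: "ohc"
Remaining characters: "ebbg"
Concatenate remaining + first: "ebbg" + "ohc" = "ebbgohc"

ebbgohc


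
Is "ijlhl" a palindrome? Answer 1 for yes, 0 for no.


Input: ijlhl
Reversed: lhlji
  Compare pos 0 ('i') with pos 4 ('l'): MISMATCH
  Compare pos 1 ('j') with pos 3 ('h'): MISMATCH
Result: not a palindrome

0


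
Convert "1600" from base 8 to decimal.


Input: "1600" in base 8
Positional expansion:
  Digit '1' (value 1) x 8^3 = 512
  Digit '6' (value 6) x 8^2 = 384
  Digit '0' (value 0) x 8^1 = 0
  Digit '0' (value 0) x 8^0 = 0
Sum = 896

896


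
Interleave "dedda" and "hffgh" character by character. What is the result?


Interleaving "dedda" and "hffgh":
  Position 0: 'd' from first, 'h' from second => "dh"
  Position 1: 'e' from first, 'f' from second => "ef"
  Position 2: 'd' from first, 'f' from second => "df"
  Position 3: 'd' from first, 'g' from second => "dg"
  Position 4: 'a' from first, 'h' from second => "ah"
Result: dhefdfdgah

dhefdfdgah


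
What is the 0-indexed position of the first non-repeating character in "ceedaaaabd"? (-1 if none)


Input: ceedaaaabd
Character frequencies:
  'a': 4
  'b': 1
  'c': 1
  'd': 2
  'e': 2
Scanning left to right for freq == 1:
  Position 0 ('c'): unique! => answer = 0

0


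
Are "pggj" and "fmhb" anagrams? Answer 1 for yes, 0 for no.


Strings: "pggj", "fmhb"
Sorted first:  ggjp
Sorted second: bfhm
Differ at position 0: 'g' vs 'b' => not anagrams

0


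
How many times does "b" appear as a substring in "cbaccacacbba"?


Searching for "b" in "cbaccacacbba"
Scanning each position:
  Position 0: "c" => no
  Position 1: "b" => MATCH
  Position 2: "a" => no
  Position 3: "c" => no
  Position 4: "c" => no
  Position 5: "a" => no
  Position 6: "c" => no
  Position 7: "a" => no
  Position 8: "c" => no
  Position 9: "b" => MATCH
  Position 10: "b" => MATCH
  Position 11: "a" => no
Total occurrences: 3

3


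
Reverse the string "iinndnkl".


Input: iinndnkl
Reading characters right to left:
  Position 7: 'l'
  Position 6: 'k'
  Position 5: 'n'
  Position 4: 'd'
  Position 3: 'n'
  Position 2: 'n'
  Position 1: 'i'
  Position 0: 'i'
Reversed: lkndnnii

lkndnnii


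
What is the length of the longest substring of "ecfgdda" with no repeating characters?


Input: "ecfgdda"
Sliding window (track last position of each char):
  Position 0 ('e'): window [0,0] length 1 -- new best
  Position 1 ('c'): window [0,1] length 2 -- new best
  Position 2 ('f'): window [0,2] length 3 -- new best
  Position 3 ('g'): window [0,3] length 4 -- new best
  Position 4 ('d'): window [0,4] length 5 -- new best
  Position 5 ('d'): repeat (last at 4), move window start to 5
  Position 5 ('d'): window [5,5] length 1
  Position 6 ('a'): window [5,6] length 2
Longest substring with no repeats: "ecfgd" with length 5

5


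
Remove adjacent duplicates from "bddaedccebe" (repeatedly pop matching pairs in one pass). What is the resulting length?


Input: bddaedccebe
Stack-based adjacent duplicate removal:
  Read 'b': push. Stack: b
  Read 'd': push. Stack: bd
  Read 'd': matches stack top 'd' => pop. Stack: b
  Read 'a': push. Stack: ba
  Read 'e': push. Stack: bae
  Read 'd': push. Stack: baed
  Read 'c': push. Stack: baedc
  Read 'c': matches stack top 'c' => pop. Stack: baed
  Read 'e': push. Stack: baede
  Read 'b': push. Stack: baedeb
  Read 'e': push. Stack: baedebe
Final stack: "baedebe" (length 7)

7


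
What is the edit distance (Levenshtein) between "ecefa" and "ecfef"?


Computing edit distance: "ecefa" -> "ecfef"
DP table:
           e    c    f    e    f
      0    1    2    3    4    5
  e   1    0    1    2    3    4
  c   2    1    0    1    2    3
  e   3    2    1    1    1    2
  f   4    3    2    1    2    1
  a   5    4    3    2    2    2
Edit distance = dp[5][5] = 2

2


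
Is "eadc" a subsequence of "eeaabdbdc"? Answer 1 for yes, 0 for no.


Check if "eadc" is a subsequence of "eeaabdbdc"
Greedy scan:
  Position 0 ('e'): matches sub[0] = 'e'
  Position 1 ('e'): no match needed
  Position 2 ('a'): matches sub[1] = 'a'
  Position 3 ('a'): no match needed
  Position 4 ('b'): no match needed
  Position 5 ('d'): matches sub[2] = 'd'
  Position 6 ('b'): no match needed
  Position 7 ('d'): no match needed
  Position 8 ('c'): matches sub[3] = 'c'
All 4 characters matched => is a subsequence

1


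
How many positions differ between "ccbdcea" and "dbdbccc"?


Comparing "ccbdcea" and "dbdbccc" position by position:
  Position 0: 'c' vs 'd' => DIFFER
  Position 1: 'c' vs 'b' => DIFFER
  Position 2: 'b' vs 'd' => DIFFER
  Position 3: 'd' vs 'b' => DIFFER
  Position 4: 'c' vs 'c' => same
  Position 5: 'e' vs 'c' => DIFFER
  Position 6: 'a' vs 'c' => DIFFER
Positions that differ: 6

6


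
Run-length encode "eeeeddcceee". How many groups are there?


Input: eeeeddcceee
Scanning for consecutive runs:
  Group 1: 'e' x 4 (positions 0-3)
  Group 2: 'd' x 2 (positions 4-5)
  Group 3: 'c' x 2 (positions 6-7)
  Group 4: 'e' x 3 (positions 8-10)
Total groups: 4

4


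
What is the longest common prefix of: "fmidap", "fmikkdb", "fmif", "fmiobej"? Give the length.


Words: fmidap, fmikkdb, fmif, fmiobej
  Position 0: all 'f' => match
  Position 1: all 'm' => match
  Position 2: all 'i' => match
  Position 3: ('d', 'k', 'f', 'o') => mismatch, stop
LCP = "fmi" (length 3)

3


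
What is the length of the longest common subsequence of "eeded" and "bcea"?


LCS of "eeded" and "bcea"
DP table:
           b    c    e    a
      0    0    0    0    0
  e   0    0    0    1    1
  e   0    0    0    1    1
  d   0    0    0    1    1
  e   0    0    0    1    1
  d   0    0    0    1    1
LCS length = dp[5][4] = 1

1


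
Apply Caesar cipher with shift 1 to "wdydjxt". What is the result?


Caesar cipher: shift "wdydjxt" by 1
  'w' (pos 22) + 1 = pos 23 = 'x'
  'd' (pos 3) + 1 = pos 4 = 'e'
  'y' (pos 24) + 1 = pos 25 = 'z'
  'd' (pos 3) + 1 = pos 4 = 'e'
  'j' (pos 9) + 1 = pos 10 = 'k'
  'x' (pos 23) + 1 = pos 24 = 'y'
  't' (pos 19) + 1 = pos 20 = 'u'
Result: xezekyu

xezekyu


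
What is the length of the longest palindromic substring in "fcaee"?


Input: "fcaee"
Checking substrings for palindromes:
  [3:5] "ee" (len 2) => palindrome
Longest palindromic substring: "ee" with length 2

2


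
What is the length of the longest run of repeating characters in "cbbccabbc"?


Input: "cbbccabbc"
Scanning for longest run:
  Position 1 ('b'): new char, reset run to 1
  Position 2 ('b'): continues run of 'b', length=2
  Position 3 ('c'): new char, reset run to 1
  Position 4 ('c'): continues run of 'c', length=2
  Position 5 ('a'): new char, reset run to 1
  Position 6 ('b'): new char, reset run to 1
  Position 7 ('b'): continues run of 'b', length=2
  Position 8 ('c'): new char, reset run to 1
Longest run: 'b' with length 2

2


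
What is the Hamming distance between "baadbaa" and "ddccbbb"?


Comparing "baadbaa" and "ddccbbb" position by position:
  Position 0: 'b' vs 'd' => differ
  Position 1: 'a' vs 'd' => differ
  Position 2: 'a' vs 'c' => differ
  Position 3: 'd' vs 'c' => differ
  Position 4: 'b' vs 'b' => same
  Position 5: 'a' vs 'b' => differ
  Position 6: 'a' vs 'b' => differ
Total differences (Hamming distance): 6

6


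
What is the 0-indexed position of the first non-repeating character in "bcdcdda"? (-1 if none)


Input: bcdcdda
Character frequencies:
  'a': 1
  'b': 1
  'c': 2
  'd': 3
Scanning left to right for freq == 1:
  Position 0 ('b'): unique! => answer = 0

0


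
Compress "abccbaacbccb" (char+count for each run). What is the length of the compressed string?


Input: abccbaacbccb
Runs:
  'a' x 1 => "a1"
  'b' x 1 => "b1"
  'c' x 2 => "c2"
  'b' x 1 => "b1"
  'a' x 2 => "a2"
  'c' x 1 => "c1"
  'b' x 1 => "b1"
  'c' x 2 => "c2"
  'b' x 1 => "b1"
Compressed: "a1b1c2b1a2c1b1c2b1"
Compressed length: 18

18


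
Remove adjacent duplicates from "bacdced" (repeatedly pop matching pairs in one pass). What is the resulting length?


Input: bacdced
Stack-based adjacent duplicate removal:
  Read 'b': push. Stack: b
  Read 'a': push. Stack: ba
  Read 'c': push. Stack: bac
  Read 'd': push. Stack: bacd
  Read 'c': push. Stack: bacdc
  Read 'e': push. Stack: bacdce
  Read 'd': push. Stack: bacdced
Final stack: "bacdced" (length 7)

7


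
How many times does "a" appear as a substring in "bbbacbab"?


Searching for "a" in "bbbacbab"
Scanning each position:
  Position 0: "b" => no
  Position 1: "b" => no
  Position 2: "b" => no
  Position 3: "a" => MATCH
  Position 4: "c" => no
  Position 5: "b" => no
  Position 6: "a" => MATCH
  Position 7: "b" => no
Total occurrences: 2

2


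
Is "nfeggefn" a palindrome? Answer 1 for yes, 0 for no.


Input: nfeggefn
Reversed: nfeggefn
  Compare pos 0 ('n') with pos 7 ('n'): match
  Compare pos 1 ('f') with pos 6 ('f'): match
  Compare pos 2 ('e') with pos 5 ('e'): match
  Compare pos 3 ('g') with pos 4 ('g'): match
Result: palindrome

1


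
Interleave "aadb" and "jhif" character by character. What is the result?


Interleaving "aadb" and "jhif":
  Position 0: 'a' from first, 'j' from second => "aj"
  Position 1: 'a' from first, 'h' from second => "ah"
  Position 2: 'd' from first, 'i' from second => "di"
  Position 3: 'b' from first, 'f' from second => "bf"
Result: ajahdibf

ajahdibf


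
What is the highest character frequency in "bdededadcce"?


Input: bdededadcce
Character counts:
  'a': 1
  'b': 1
  'c': 2
  'd': 4
  'e': 3
Maximum frequency: 4

4


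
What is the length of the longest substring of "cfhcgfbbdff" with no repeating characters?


Input: "cfhcgfbbdff"
Sliding window (track last position of each char):
  Position 0 ('c'): window [0,0] length 1 -- new best
  Position 1 ('f'): window [0,1] length 2 -- new best
  Position 2 ('h'): window [0,2] length 3 -- new best
  Position 3 ('c'): repeat (last at 0), move window start to 1
  Position 3 ('c'): window [1,3] length 3
  Position 4 ('g'): window [1,4] length 4 -- new best
  Position 5 ('f'): repeat (last at 1), move window start to 2
  Position 5 ('f'): window [2,5] length 4
  Position 6 ('b'): window [2,6] length 5 -- new best
  Position 7 ('b'): repeat (last at 6), move window start to 7
  Position 7 ('b'): window [7,7] length 1
  Position 8 ('d'): window [7,8] length 2
  Position 9 ('f'): window [7,9] length 3
  Position 10 ('f'): repeat (last at 9), move window start to 10
  Position 10 ('f'): window [10,10] length 1
Longest substring with no repeats: "hcgfb" with length 5

5


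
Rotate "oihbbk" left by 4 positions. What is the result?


Input: "oihbbk", rotate left by 4
First 4 characters: "oihb"
Remaining characters: "bk"
Concatenate remaining + first: "bk" + "oihb" = "bkoihb"

bkoihb


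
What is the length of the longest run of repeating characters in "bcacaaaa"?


Input: "bcacaaaa"
Scanning for longest run:
  Position 1 ('c'): new char, reset run to 1
  Position 2 ('a'): new char, reset run to 1
  Position 3 ('c'): new char, reset run to 1
  Position 4 ('a'): new char, reset run to 1
  Position 5 ('a'): continues run of 'a', length=2
  Position 6 ('a'): continues run of 'a', length=3
  Position 7 ('a'): continues run of 'a', length=4
Longest run: 'a' with length 4

4


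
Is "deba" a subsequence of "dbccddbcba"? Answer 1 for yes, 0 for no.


Check if "deba" is a subsequence of "dbccddbcba"
Greedy scan:
  Position 0 ('d'): matches sub[0] = 'd'
  Position 1 ('b'): no match needed
  Position 2 ('c'): no match needed
  Position 3 ('c'): no match needed
  Position 4 ('d'): no match needed
  Position 5 ('d'): no match needed
  Position 6 ('b'): no match needed
  Position 7 ('c'): no match needed
  Position 8 ('b'): no match needed
  Position 9 ('a'): no match needed
Only matched 1/4 characters => not a subsequence

0


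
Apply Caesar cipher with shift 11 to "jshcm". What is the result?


Caesar cipher: shift "jshcm" by 11
  'j' (pos 9) + 11 = pos 20 = 'u'
  's' (pos 18) + 11 = pos 3 = 'd'
  'h' (pos 7) + 11 = pos 18 = 's'
  'c' (pos 2) + 11 = pos 13 = 'n'
  'm' (pos 12) + 11 = pos 23 = 'x'
Result: udsnx

udsnx


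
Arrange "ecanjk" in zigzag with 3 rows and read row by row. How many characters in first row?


Zigzag "ecanjk" into 3 rows:
Placing characters:
  'e' => row 0
  'c' => row 1
  'a' => row 2
  'n' => row 1
  'j' => row 0
  'k' => row 1
Rows:
  Row 0: "ej"
  Row 1: "cnk"
  Row 2: "a"
First row length: 2

2


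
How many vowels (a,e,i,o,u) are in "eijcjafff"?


Input: eijcjafff
Checking each character:
  'e' at position 0: vowel (running total: 1)
  'i' at position 1: vowel (running total: 2)
  'j' at position 2: consonant
  'c' at position 3: consonant
  'j' at position 4: consonant
  'a' at position 5: vowel (running total: 3)
  'f' at position 6: consonant
  'f' at position 7: consonant
  'f' at position 8: consonant
Total vowels: 3

3


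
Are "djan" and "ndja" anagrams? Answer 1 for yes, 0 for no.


Strings: "djan", "ndja"
Sorted first:  adjn
Sorted second: adjn
Sorted forms match => anagrams

1


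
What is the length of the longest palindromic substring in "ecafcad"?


Input: "ecafcad"
Checking substrings for palindromes:
  No multi-char palindromic substrings found
Longest palindromic substring: "e" with length 1

1


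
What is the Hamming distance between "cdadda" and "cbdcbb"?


Comparing "cdadda" and "cbdcbb" position by position:
  Position 0: 'c' vs 'c' => same
  Position 1: 'd' vs 'b' => differ
  Position 2: 'a' vs 'd' => differ
  Position 3: 'd' vs 'c' => differ
  Position 4: 'd' vs 'b' => differ
  Position 5: 'a' vs 'b' => differ
Total differences (Hamming distance): 5

5


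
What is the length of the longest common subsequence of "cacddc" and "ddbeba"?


LCS of "cacddc" and "ddbeba"
DP table:
           d    d    b    e    b    a
      0    0    0    0    0    0    0
  c   0    0    0    0    0    0    0
  a   0    0    0    0    0    0    1
  c   0    0    0    0    0    0    1
  d   0    1    1    1    1    1    1
  d   0    1    2    2    2    2    2
  c   0    1    2    2    2    2    2
LCS length = dp[6][6] = 2

2


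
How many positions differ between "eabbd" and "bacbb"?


Comparing "eabbd" and "bacbb" position by position:
  Position 0: 'e' vs 'b' => DIFFER
  Position 1: 'a' vs 'a' => same
  Position 2: 'b' vs 'c' => DIFFER
  Position 3: 'b' vs 'b' => same
  Position 4: 'd' vs 'b' => DIFFER
Positions that differ: 3

3


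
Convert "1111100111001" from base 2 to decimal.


Input: "1111100111001" in base 2
Positional expansion:
  Digit '1' (value 1) x 2^12 = 4096
  Digit '1' (value 1) x 2^11 = 2048
  Digit '1' (value 1) x 2^10 = 1024
  Digit '1' (value 1) x 2^9 = 512
  Digit '1' (value 1) x 2^8 = 256
  Digit '0' (value 0) x 2^7 = 0
  Digit '0' (value 0) x 2^6 = 0
  Digit '1' (value 1) x 2^5 = 32
  Digit '1' (value 1) x 2^4 = 16
  Digit '1' (value 1) x 2^3 = 8
  Digit '0' (value 0) x 2^2 = 0
  Digit '0' (value 0) x 2^1 = 0
  Digit '1' (value 1) x 2^0 = 1
Sum = 7993

7993


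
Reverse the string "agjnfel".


Input: agjnfel
Reading characters right to left:
  Position 6: 'l'
  Position 5: 'e'
  Position 4: 'f'
  Position 3: 'n'
  Position 2: 'j'
  Position 1: 'g'
  Position 0: 'a'
Reversed: lefnjga

lefnjga


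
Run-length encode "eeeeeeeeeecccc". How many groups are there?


Input: eeeeeeeeeecccc
Scanning for consecutive runs:
  Group 1: 'e' x 10 (positions 0-9)
  Group 2: 'c' x 4 (positions 10-13)
Total groups: 2

2


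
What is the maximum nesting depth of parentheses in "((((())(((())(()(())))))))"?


Input: "((((())(((())(()(())))))))"
Tracking depth:
  Position 0 '(': depth becomes 1
  Position 1 '(': depth becomes 2
  Position 2 '(': depth becomes 3
  Position 3 '(': depth becomes 4
  Position 4 '(': depth becomes 5
  Position 5 ')': depth becomes 4
  Position 6 ')': depth becomes 3
  Position 7 '(': depth becomes 4
  Position 8 '(': depth becomes 5
  Position 9 '(': depth becomes 6
  Position 10 '(': depth becomes 7
  Position 11 ')': depth becomes 6
  Position 12 ')': depth becomes 5
  Position 13 '(': depth becomes 6
  Position 14 '(': depth becomes 7
  Position 15 ')': depth becomes 6
  Position 16 '(': depth becomes 7
  Position 17 '(': depth becomes 8
  Position 18 ')': depth becomes 7
  Position 19 ')': depth becomes 6
  Position 20 ')': depth becomes 5
  Position 21 ')': depth becomes 4
  Position 22 ')': depth becomes 3
  Position 23 ')': depth becomes 2
  Position 24 ')': depth becomes 1
  Position 25 ')': depth becomes 0
Maximum depth reached: 8

8


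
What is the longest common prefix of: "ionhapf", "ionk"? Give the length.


Words: ionhapf, ionk
  Position 0: all 'i' => match
  Position 1: all 'o' => match
  Position 2: all 'n' => match
  Position 3: ('h', 'k') => mismatch, stop
LCP = "ion" (length 3)

3


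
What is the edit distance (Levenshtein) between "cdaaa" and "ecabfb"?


Computing edit distance: "cdaaa" -> "ecabfb"
DP table:
           e    c    a    b    f    b
      0    1    2    3    4    5    6
  c   1    1    1    2    3    4    5
  d   2    2    2    2    3    4    5
  a   3    3    3    2    3    4    5
  a   4    4    4    3    3    4    5
  a   5    5    5    4    4    4    5
Edit distance = dp[5][6] = 5

5


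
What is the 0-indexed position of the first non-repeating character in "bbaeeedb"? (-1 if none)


Input: bbaeeedb
Character frequencies:
  'a': 1
  'b': 3
  'd': 1
  'e': 3
Scanning left to right for freq == 1:
  Position 0 ('b'): freq=3, skip
  Position 1 ('b'): freq=3, skip
  Position 2 ('a'): unique! => answer = 2

2


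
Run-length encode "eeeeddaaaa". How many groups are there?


Input: eeeeddaaaa
Scanning for consecutive runs:
  Group 1: 'e' x 4 (positions 0-3)
  Group 2: 'd' x 2 (positions 4-5)
  Group 3: 'a' x 4 (positions 6-9)
Total groups: 3

3


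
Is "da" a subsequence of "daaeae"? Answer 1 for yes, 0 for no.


Check if "da" is a subsequence of "daaeae"
Greedy scan:
  Position 0 ('d'): matches sub[0] = 'd'
  Position 1 ('a'): matches sub[1] = 'a'
  Position 2 ('a'): no match needed
  Position 3 ('e'): no match needed
  Position 4 ('a'): no match needed
  Position 5 ('e'): no match needed
All 2 characters matched => is a subsequence

1


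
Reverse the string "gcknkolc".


Input: gcknkolc
Reading characters right to left:
  Position 7: 'c'
  Position 6: 'l'
  Position 5: 'o'
  Position 4: 'k'
  Position 3: 'n'
  Position 2: 'k'
  Position 1: 'c'
  Position 0: 'g'
Reversed: cloknkcg

cloknkcg


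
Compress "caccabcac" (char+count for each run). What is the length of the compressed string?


Input: caccabcac
Runs:
  'c' x 1 => "c1"
  'a' x 1 => "a1"
  'c' x 2 => "c2"
  'a' x 1 => "a1"
  'b' x 1 => "b1"
  'c' x 1 => "c1"
  'a' x 1 => "a1"
  'c' x 1 => "c1"
Compressed: "c1a1c2a1b1c1a1c1"
Compressed length: 16

16


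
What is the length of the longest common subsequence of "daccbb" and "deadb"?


LCS of "daccbb" and "deadb"
DP table:
           d    e    a    d    b
      0    0    0    0    0    0
  d   0    1    1    1    1    1
  a   0    1    1    2    2    2
  c   0    1    1    2    2    2
  c   0    1    1    2    2    2
  b   0    1    1    2    2    3
  b   0    1    1    2    2    3
LCS length = dp[6][5] = 3

3


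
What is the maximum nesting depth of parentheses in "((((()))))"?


Input: "((((()))))"
Tracking depth:
  Position 0 '(': depth becomes 1
  Position 1 '(': depth becomes 2
  Position 2 '(': depth becomes 3
  Position 3 '(': depth becomes 4
  Position 4 '(': depth becomes 5
  Position 5 ')': depth becomes 4
  Position 6 ')': depth becomes 3
  Position 7 ')': depth becomes 2
  Position 8 ')': depth becomes 1
  Position 9 ')': depth becomes 0
Maximum depth reached: 5

5


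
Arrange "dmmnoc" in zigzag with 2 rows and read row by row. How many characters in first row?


Zigzag "dmmnoc" into 2 rows:
Placing characters:
  'd' => row 0
  'm' => row 1
  'm' => row 0
  'n' => row 1
  'o' => row 0
  'c' => row 1
Rows:
  Row 0: "dmo"
  Row 1: "mnc"
First row length: 3

3


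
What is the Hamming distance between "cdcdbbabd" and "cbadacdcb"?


Comparing "cdcdbbabd" and "cbadacdcb" position by position:
  Position 0: 'c' vs 'c' => same
  Position 1: 'd' vs 'b' => differ
  Position 2: 'c' vs 'a' => differ
  Position 3: 'd' vs 'd' => same
  Position 4: 'b' vs 'a' => differ
  Position 5: 'b' vs 'c' => differ
  Position 6: 'a' vs 'd' => differ
  Position 7: 'b' vs 'c' => differ
  Position 8: 'd' vs 'b' => differ
Total differences (Hamming distance): 7

7


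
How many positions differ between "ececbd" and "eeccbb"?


Comparing "ececbd" and "eeccbb" position by position:
  Position 0: 'e' vs 'e' => same
  Position 1: 'c' vs 'e' => DIFFER
  Position 2: 'e' vs 'c' => DIFFER
  Position 3: 'c' vs 'c' => same
  Position 4: 'b' vs 'b' => same
  Position 5: 'd' vs 'b' => DIFFER
Positions that differ: 3

3


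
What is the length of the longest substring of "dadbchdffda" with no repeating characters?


Input: "dadbchdffda"
Sliding window (track last position of each char):
  Position 0 ('d'): window [0,0] length 1 -- new best
  Position 1 ('a'): window [0,1] length 2 -- new best
  Position 2 ('d'): repeat (last at 0), move window start to 1
  Position 2 ('d'): window [1,2] length 2
  Position 3 ('b'): window [1,3] length 3 -- new best
  Position 4 ('c'): window [1,4] length 4 -- new best
  Position 5 ('h'): window [1,5] length 5 -- new best
  Position 6 ('d'): repeat (last at 2), move window start to 3
  Position 6 ('d'): window [3,6] length 4
  Position 7 ('f'): window [3,7] length 5
  Position 8 ('f'): repeat (last at 7), move window start to 8
  Position 8 ('f'): window [8,8] length 1
  Position 9 ('d'): window [8,9] length 2
  Position 10 ('a'): window [8,10] length 3
Longest substring with no repeats: "adbch" with length 5

5


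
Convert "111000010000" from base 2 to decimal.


Input: "111000010000" in base 2
Positional expansion:
  Digit '1' (value 1) x 2^11 = 2048
  Digit '1' (value 1) x 2^10 = 1024
  Digit '1' (value 1) x 2^9 = 512
  Digit '0' (value 0) x 2^8 = 0
  Digit '0' (value 0) x 2^7 = 0
  Digit '0' (value 0) x 2^6 = 0
  Digit '0' (value 0) x 2^5 = 0
  Digit '1' (value 1) x 2^4 = 16
  Digit '0' (value 0) x 2^3 = 0
  Digit '0' (value 0) x 2^2 = 0
  Digit '0' (value 0) x 2^1 = 0
  Digit '0' (value 0) x 2^0 = 0
Sum = 3600

3600


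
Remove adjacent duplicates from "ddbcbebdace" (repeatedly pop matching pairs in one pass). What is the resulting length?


Input: ddbcbebdace
Stack-based adjacent duplicate removal:
  Read 'd': push. Stack: d
  Read 'd': matches stack top 'd' => pop. Stack: (empty)
  Read 'b': push. Stack: b
  Read 'c': push. Stack: bc
  Read 'b': push. Stack: bcb
  Read 'e': push. Stack: bcbe
  Read 'b': push. Stack: bcbeb
  Read 'd': push. Stack: bcbebd
  Read 'a': push. Stack: bcbebda
  Read 'c': push. Stack: bcbebdac
  Read 'e': push. Stack: bcbebdace
Final stack: "bcbebdace" (length 9)

9


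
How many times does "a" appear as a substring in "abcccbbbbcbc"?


Searching for "a" in "abcccbbbbcbc"
Scanning each position:
  Position 0: "a" => MATCH
  Position 1: "b" => no
  Position 2: "c" => no
  Position 3: "c" => no
  Position 4: "c" => no
  Position 5: "b" => no
  Position 6: "b" => no
  Position 7: "b" => no
  Position 8: "b" => no
  Position 9: "c" => no
  Position 10: "b" => no
  Position 11: "c" => no
Total occurrences: 1

1


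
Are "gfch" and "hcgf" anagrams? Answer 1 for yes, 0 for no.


Strings: "gfch", "hcgf"
Sorted first:  cfgh
Sorted second: cfgh
Sorted forms match => anagrams

1


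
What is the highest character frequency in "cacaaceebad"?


Input: cacaaceebad
Character counts:
  'a': 4
  'b': 1
  'c': 3
  'd': 1
  'e': 2
Maximum frequency: 4

4


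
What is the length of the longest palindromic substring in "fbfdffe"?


Input: "fbfdffe"
Checking substrings for palindromes:
  [0:3] "fbf" (len 3) => palindrome
  [2:5] "fdf" (len 3) => palindrome
  [4:6] "ff" (len 2) => palindrome
Longest palindromic substring: "fbf" with length 3

3


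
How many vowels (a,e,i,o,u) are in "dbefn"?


Input: dbefn
Checking each character:
  'd' at position 0: consonant
  'b' at position 1: consonant
  'e' at position 2: vowel (running total: 1)
  'f' at position 3: consonant
  'n' at position 4: consonant
Total vowels: 1

1


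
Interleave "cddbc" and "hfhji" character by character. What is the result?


Interleaving "cddbc" and "hfhji":
  Position 0: 'c' from first, 'h' from second => "ch"
  Position 1: 'd' from first, 'f' from second => "df"
  Position 2: 'd' from first, 'h' from second => "dh"
  Position 3: 'b' from first, 'j' from second => "bj"
  Position 4: 'c' from first, 'i' from second => "ci"
Result: chdfdhbjci

chdfdhbjci


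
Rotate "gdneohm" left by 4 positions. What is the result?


Input: "gdneohm", rotate left by 4
First 4 characters: "gdne"
Remaining characters: "ohm"
Concatenate remaining + first: "ohm" + "gdne" = "ohmgdne"

ohmgdne


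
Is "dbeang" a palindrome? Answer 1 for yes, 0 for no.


Input: dbeang
Reversed: gnaebd
  Compare pos 0 ('d') with pos 5 ('g'): MISMATCH
  Compare pos 1 ('b') with pos 4 ('n'): MISMATCH
  Compare pos 2 ('e') with pos 3 ('a'): MISMATCH
Result: not a palindrome

0


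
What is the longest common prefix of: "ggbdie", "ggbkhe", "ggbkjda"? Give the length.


Words: ggbdie, ggbkhe, ggbkjda
  Position 0: all 'g' => match
  Position 1: all 'g' => match
  Position 2: all 'b' => match
  Position 3: ('d', 'k', 'k') => mismatch, stop
LCP = "ggb" (length 3)

3


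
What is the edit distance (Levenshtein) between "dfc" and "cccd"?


Computing edit distance: "dfc" -> "cccd"
DP table:
           c    c    c    d
      0    1    2    3    4
  d   1    1    2    3    3
  f   2    2    2    3    4
  c   3    2    2    2    3
Edit distance = dp[3][4] = 3

3


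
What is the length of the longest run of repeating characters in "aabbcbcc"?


Input: "aabbcbcc"
Scanning for longest run:
  Position 1 ('a'): continues run of 'a', length=2
  Position 2 ('b'): new char, reset run to 1
  Position 3 ('b'): continues run of 'b', length=2
  Position 4 ('c'): new char, reset run to 1
  Position 5 ('b'): new char, reset run to 1
  Position 6 ('c'): new char, reset run to 1
  Position 7 ('c'): continues run of 'c', length=2
Longest run: 'a' with length 2

2


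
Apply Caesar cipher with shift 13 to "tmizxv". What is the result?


Caesar cipher: shift "tmizxv" by 13
  't' (pos 19) + 13 = pos 6 = 'g'
  'm' (pos 12) + 13 = pos 25 = 'z'
  'i' (pos 8) + 13 = pos 21 = 'v'
  'z' (pos 25) + 13 = pos 12 = 'm'
  'x' (pos 23) + 13 = pos 10 = 'k'
  'v' (pos 21) + 13 = pos 8 = 'i'
Result: gzvmki

gzvmki


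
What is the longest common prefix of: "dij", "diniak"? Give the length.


Words: dij, diniak
  Position 0: all 'd' => match
  Position 1: all 'i' => match
  Position 2: ('j', 'n') => mismatch, stop
LCP = "di" (length 2)

2


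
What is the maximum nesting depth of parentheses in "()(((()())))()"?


Input: "()(((()())))()"
Tracking depth:
  Position 0 '(': depth becomes 1
  Position 1 ')': depth becomes 0
  Position 2 '(': depth becomes 1
  Position 3 '(': depth becomes 2
  Position 4 '(': depth becomes 3
  Position 5 '(': depth becomes 4
  Position 6 ')': depth becomes 3
  Position 7 '(': depth becomes 4
  Position 8 ')': depth becomes 3
  Position 9 ')': depth becomes 2
  Position 10 ')': depth becomes 1
  Position 11 ')': depth becomes 0
  Position 12 '(': depth becomes 1
  Position 13 ')': depth becomes 0
Maximum depth reached: 4

4


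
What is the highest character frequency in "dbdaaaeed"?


Input: dbdaaaeed
Character counts:
  'a': 3
  'b': 1
  'd': 3
  'e': 2
Maximum frequency: 3

3


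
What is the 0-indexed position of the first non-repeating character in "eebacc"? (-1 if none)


Input: eebacc
Character frequencies:
  'a': 1
  'b': 1
  'c': 2
  'e': 2
Scanning left to right for freq == 1:
  Position 0 ('e'): freq=2, skip
  Position 1 ('e'): freq=2, skip
  Position 2 ('b'): unique! => answer = 2

2


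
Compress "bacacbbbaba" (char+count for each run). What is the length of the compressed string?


Input: bacacbbbaba
Runs:
  'b' x 1 => "b1"
  'a' x 1 => "a1"
  'c' x 1 => "c1"
  'a' x 1 => "a1"
  'c' x 1 => "c1"
  'b' x 3 => "b3"
  'a' x 1 => "a1"
  'b' x 1 => "b1"
  'a' x 1 => "a1"
Compressed: "b1a1c1a1c1b3a1b1a1"
Compressed length: 18

18


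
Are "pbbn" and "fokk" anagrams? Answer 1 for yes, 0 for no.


Strings: "pbbn", "fokk"
Sorted first:  bbnp
Sorted second: fkko
Differ at position 0: 'b' vs 'f' => not anagrams

0


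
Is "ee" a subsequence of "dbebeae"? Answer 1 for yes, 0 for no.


Check if "ee" is a subsequence of "dbebeae"
Greedy scan:
  Position 0 ('d'): no match needed
  Position 1 ('b'): no match needed
  Position 2 ('e'): matches sub[0] = 'e'
  Position 3 ('b'): no match needed
  Position 4 ('e'): matches sub[1] = 'e'
  Position 5 ('a'): no match needed
  Position 6 ('e'): no match needed
All 2 characters matched => is a subsequence

1


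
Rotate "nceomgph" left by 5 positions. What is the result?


Input: "nceomgph", rotate left by 5
First 5 characters: "nceom"
Remaining characters: "gph"
Concatenate remaining + first: "gph" + "nceom" = "gphnceom"

gphnceom


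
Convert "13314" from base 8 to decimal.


Input: "13314" in base 8
Positional expansion:
  Digit '1' (value 1) x 8^4 = 4096
  Digit '3' (value 3) x 8^3 = 1536
  Digit '3' (value 3) x 8^2 = 192
  Digit '1' (value 1) x 8^1 = 8
  Digit '4' (value 4) x 8^0 = 4
Sum = 5836

5836


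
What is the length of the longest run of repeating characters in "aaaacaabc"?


Input: "aaaacaabc"
Scanning for longest run:
  Position 1 ('a'): continues run of 'a', length=2
  Position 2 ('a'): continues run of 'a', length=3
  Position 3 ('a'): continues run of 'a', length=4
  Position 4 ('c'): new char, reset run to 1
  Position 5 ('a'): new char, reset run to 1
  Position 6 ('a'): continues run of 'a', length=2
  Position 7 ('b'): new char, reset run to 1
  Position 8 ('c'): new char, reset run to 1
Longest run: 'a' with length 4

4
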